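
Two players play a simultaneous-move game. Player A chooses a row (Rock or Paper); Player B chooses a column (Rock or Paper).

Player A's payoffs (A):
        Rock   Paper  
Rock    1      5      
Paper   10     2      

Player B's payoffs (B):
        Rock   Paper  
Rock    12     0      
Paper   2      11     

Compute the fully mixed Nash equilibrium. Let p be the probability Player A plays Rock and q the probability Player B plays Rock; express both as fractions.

In a mixed NE each player is indifferent between their pure strategies, so the opponent's mix sets the indifference.
Player B indifferent between Rock and Paper: p·12 + (1−p)·2 = p·0 + (1−p)·11 ⟹ 2 + 10p = 11 + (-11)p ⟹ p = 3/7.
Player A indifferent between Rock and Paper: q·1 + (1−q)·5 = q·10 + (1−q)·2 ⟹ 5 + (-4)q = 2 + 8q ⟹ q = 1/4.

p = 3/7, q = 1/4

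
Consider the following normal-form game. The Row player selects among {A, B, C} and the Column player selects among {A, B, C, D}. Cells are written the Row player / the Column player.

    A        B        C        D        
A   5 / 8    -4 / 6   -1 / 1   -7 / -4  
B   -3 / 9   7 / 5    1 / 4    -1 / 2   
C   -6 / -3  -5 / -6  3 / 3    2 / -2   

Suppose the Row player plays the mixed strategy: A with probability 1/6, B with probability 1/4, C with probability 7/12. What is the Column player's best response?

C

Compute the Column player's expected payoff from each pure strategy against the given mix.
A: (1/6)·8 + (1/4)·9 + (7/12)·(-3) = 11/6
B: (1/6)·6 + (1/4)·5 + (7/12)·(-6) = -5/4
C: (1/6)·1 + (1/4)·4 + (7/12)·3 = 35/12
D: (1/6)·(-4) + (1/4)·2 + (7/12)·(-2) = -4/3
Highest expected payoff is 35/12, from C.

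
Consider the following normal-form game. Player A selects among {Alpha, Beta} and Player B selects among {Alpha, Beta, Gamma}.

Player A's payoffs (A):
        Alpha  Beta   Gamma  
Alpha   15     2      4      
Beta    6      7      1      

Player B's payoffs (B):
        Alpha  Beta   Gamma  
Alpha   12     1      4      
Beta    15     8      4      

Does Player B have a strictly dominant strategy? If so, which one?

Alpha

A strategy is strictly dominant if it gives Player B a strictly higher payoff than every other strategy, against every choice by the opponent.
Alpha strictly dominates: vs Alpha: 12 > each of {1, 4}; vs Beta: 15 > each of {8, 4}.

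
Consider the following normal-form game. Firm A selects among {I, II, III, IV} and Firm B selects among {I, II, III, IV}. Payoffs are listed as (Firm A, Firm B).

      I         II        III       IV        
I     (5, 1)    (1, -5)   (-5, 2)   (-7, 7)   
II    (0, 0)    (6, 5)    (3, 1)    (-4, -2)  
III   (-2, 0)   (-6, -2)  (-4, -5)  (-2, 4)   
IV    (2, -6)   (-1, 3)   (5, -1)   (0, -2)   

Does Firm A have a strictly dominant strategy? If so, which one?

A strategy is strictly dominant if it gives Firm A a strictly higher payoff than every other strategy, against every choice by the opponent.
I is not dominant: against II, II gives 6 > 1.
II is not dominant: against I, I gives 5 > 0.
III is not dominant: against I, I gives 5 > -2.
IV is not dominant: against I, I gives 5 > 2.
No single strategy is best against every opponent action.

No strictly dominant strategy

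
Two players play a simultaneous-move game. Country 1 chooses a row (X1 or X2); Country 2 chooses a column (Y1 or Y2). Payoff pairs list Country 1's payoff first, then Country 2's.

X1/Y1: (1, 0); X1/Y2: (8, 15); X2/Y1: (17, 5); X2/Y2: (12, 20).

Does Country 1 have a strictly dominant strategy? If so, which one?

Check whether one of Country 1's strategies beats all alternatives regardless of what the opponent does.
X2 strictly dominates: vs Y1: 17 > 1; vs Y2: 12 > 8.

X2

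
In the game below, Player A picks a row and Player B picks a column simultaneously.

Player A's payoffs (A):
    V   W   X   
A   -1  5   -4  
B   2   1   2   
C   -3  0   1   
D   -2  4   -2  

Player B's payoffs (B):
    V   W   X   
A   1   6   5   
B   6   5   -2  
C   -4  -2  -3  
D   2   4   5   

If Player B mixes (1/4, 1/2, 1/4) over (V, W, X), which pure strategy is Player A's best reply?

B

Player A's best reply maximizes expected payoff against the mix.
A: (1/4)·(-1) + (1/2)·5 + (1/4)·(-4) = 5/4
B: (1/4)·2 + (1/2)·1 + (1/4)·2 = 3/2
C: (1/4)·(-3) + (1/2)·0 + (1/4)·1 = -1/2
D: (1/4)·(-2) + (1/2)·4 + (1/4)·(-2) = 1
Highest expected payoff is 3/2, from B.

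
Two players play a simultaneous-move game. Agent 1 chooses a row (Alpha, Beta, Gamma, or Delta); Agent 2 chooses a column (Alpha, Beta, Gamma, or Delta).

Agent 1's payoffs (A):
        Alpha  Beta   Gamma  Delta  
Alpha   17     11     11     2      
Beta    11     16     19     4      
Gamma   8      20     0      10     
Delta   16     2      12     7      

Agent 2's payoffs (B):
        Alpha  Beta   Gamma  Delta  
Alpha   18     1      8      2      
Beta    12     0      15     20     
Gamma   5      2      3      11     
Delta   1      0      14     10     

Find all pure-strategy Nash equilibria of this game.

(Alpha, Alpha) and (Gamma, Delta)

Check mutual best responses: a cell is a NE iff neither player can gain by unilaterally deviating.
Agent 1's best responses — vs Alpha: Alpha (payoff 17); vs Beta: Gamma (payoff 20); vs Gamma: Beta (payoff 19); vs Delta: Gamma (payoff 10).
Agent 2's best responses — vs Alpha: Alpha (payoff 18); vs Beta: Delta (payoff 20); vs Gamma: Delta (payoff 11); vs Delta: Gamma (payoff 14).
Mutual best responses occur at (Alpha, Alpha) and (Gamma, Delta); at each, neither player gains by switching.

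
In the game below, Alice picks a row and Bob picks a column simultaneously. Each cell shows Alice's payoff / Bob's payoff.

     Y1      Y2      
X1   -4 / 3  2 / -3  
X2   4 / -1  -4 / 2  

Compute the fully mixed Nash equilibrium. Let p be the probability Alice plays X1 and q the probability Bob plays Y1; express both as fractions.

Each player's mixing probability is pinned down by making the *other* player indifferent.
Bob indifferent between Y1 and Y2: p·3 + (1−p)·(-1) = p·(-3) + (1−p)·2 ⟹ (-1) + 4p = 2 + (-5)p ⟹ p = 1/3.
Alice indifferent between X1 and X2: q·(-4) + (1−q)·2 = q·4 + (1−q)·(-4) ⟹ 2 + (-6)q = (-4) + 8q ⟹ q = 3/7.

p = 1/3, q = 3/7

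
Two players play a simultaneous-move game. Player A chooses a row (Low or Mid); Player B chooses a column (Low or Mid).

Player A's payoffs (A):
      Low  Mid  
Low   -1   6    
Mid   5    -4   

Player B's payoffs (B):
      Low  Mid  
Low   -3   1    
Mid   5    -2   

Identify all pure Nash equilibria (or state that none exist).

(Low, Mid) and (Mid, Low)

Check mutual best responses: a cell is a NE iff neither player can gain by unilaterally deviating.
Player A's best responses — vs Low: Mid (payoff 5); vs Mid: Low (payoff 6).
Player B's best responses — vs Low: Mid (payoff 1); vs Mid: Low (payoff 5).
Mutual best responses occur at (Low, Mid) and (Mid, Low); at each, neither player gains by switching.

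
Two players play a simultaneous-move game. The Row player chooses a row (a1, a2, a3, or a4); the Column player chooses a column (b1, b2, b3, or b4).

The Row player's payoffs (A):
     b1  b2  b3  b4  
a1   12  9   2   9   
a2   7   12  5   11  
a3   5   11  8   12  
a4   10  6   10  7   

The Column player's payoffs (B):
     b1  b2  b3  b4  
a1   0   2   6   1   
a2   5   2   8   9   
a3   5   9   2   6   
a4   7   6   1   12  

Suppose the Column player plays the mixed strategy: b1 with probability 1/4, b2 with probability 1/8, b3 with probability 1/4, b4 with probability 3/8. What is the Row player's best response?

The Row player's best reply maximizes expected payoff against the mix.
a1: (1/4)·12 + (1/8)·9 + (1/4)·2 + (3/8)·9 = 8
a2: (1/4)·7 + (1/8)·12 + (1/4)·5 + (3/8)·11 = 69/8
a3: (1/4)·5 + (1/8)·11 + (1/4)·8 + (3/8)·12 = 73/8
a4: (1/4)·10 + (1/8)·6 + (1/4)·10 + (3/8)·7 = 67/8
Highest expected payoff is 73/8, from a3.

a3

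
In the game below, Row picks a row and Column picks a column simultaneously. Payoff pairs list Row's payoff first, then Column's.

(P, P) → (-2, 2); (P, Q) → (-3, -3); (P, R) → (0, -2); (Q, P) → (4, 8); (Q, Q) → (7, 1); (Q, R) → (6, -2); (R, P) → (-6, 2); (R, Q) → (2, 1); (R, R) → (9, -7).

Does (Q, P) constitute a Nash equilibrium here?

Holding Column at P: Row gets 4 from Q, versus -2 from P, -6 from R. No profitable deviation for Row.
Holding Row at Q: Column gets 8 from P, versus 1 from Q, -2 from R. No profitable deviation for Column either.

Yes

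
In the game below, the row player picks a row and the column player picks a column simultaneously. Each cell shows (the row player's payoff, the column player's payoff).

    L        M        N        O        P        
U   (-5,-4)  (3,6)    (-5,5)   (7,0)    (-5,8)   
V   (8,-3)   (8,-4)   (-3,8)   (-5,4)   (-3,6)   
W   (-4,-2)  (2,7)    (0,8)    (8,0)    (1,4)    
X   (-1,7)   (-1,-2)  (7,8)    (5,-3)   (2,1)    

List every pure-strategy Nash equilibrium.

(X, N)

A profile is a Nash equilibrium when each player is best-responding to the other.
The row player's best responses — vs L: V (payoff 8); vs M: V (payoff 8); vs N: X (payoff 7); vs O: W (payoff 8); vs P: X (payoff 2).
The column player's best responses — vs U: P (payoff 8); vs V: N (payoff 8); vs W: N (payoff 8); vs X: N (payoff 8).
The only mutual best response is (X, N); neither player gains by switching there.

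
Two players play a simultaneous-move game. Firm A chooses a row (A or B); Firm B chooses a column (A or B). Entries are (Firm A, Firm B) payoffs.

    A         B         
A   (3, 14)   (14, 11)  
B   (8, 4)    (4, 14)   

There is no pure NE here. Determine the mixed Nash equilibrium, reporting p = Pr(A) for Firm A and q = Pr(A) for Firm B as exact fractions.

p = 10/13, q = 2/3

In a mixed NE each player is indifferent between their pure strategies, so the opponent's mix sets the indifference.
Firm B indifferent between A and B: p·14 + (1−p)·4 = p·11 + (1−p)·14 ⟹ 4 + 10p = 14 + (-3)p ⟹ p = 10/13.
Firm A indifferent between A and B: q·3 + (1−q)·14 = q·8 + (1−q)·4 ⟹ 14 + (-11)q = 4 + 4q ⟹ q = 2/3.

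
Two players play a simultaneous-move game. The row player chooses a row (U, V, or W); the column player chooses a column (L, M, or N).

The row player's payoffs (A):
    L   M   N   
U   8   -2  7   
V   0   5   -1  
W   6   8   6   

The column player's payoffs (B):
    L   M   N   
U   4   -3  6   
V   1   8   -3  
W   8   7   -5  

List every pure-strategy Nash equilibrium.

A profile is a Nash equilibrium when each player is best-responding to the other.
The row player's best responses — vs L: U (payoff 8); vs M: W (payoff 8); vs N: U (payoff 7).
The column player's best responses — vs U: N (payoff 6); vs V: M (payoff 8); vs W: L (payoff 8).
The only mutual best response is (U, N); neither player gains by switching there.

(U, N)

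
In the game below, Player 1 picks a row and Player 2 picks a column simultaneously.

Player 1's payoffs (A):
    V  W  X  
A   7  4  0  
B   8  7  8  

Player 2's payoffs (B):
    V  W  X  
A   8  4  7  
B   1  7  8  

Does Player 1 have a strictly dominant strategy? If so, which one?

Check whether one of Player 1's strategies beats all alternatives regardless of what the opponent does.
B strictly dominates: vs V: 8 > 7; vs W: 7 > 4; vs X: 8 > 0.

B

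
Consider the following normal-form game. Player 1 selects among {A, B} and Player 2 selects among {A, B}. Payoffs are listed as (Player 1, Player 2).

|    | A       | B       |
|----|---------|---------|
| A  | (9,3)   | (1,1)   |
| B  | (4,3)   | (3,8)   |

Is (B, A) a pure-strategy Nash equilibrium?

No

Holding Player 2 at A: Player 1 gets 4 from B but could get 9 by switching to A. Player 1 has a profitable deviation.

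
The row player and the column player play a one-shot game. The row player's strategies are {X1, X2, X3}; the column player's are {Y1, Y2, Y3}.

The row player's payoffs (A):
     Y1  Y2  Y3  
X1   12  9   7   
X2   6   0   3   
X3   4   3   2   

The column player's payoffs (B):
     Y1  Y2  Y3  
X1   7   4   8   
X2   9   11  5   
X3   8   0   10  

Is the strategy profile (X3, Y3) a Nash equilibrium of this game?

Holding the column player at Y3: the row player gets 2 from X3 but could get 7 by switching to X1. The row player has a profitable deviation.

No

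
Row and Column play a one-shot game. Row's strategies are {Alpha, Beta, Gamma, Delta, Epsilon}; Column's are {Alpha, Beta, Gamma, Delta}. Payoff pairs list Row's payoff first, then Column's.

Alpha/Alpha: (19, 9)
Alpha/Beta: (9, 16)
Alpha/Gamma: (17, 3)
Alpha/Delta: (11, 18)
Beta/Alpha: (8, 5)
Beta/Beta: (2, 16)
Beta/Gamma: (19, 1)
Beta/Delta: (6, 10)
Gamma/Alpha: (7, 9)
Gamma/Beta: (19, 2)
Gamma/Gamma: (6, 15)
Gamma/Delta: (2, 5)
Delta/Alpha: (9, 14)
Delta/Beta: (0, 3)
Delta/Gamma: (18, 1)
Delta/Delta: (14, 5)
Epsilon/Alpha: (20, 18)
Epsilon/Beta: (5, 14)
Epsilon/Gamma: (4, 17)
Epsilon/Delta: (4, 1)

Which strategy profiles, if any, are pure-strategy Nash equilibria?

A profile is a Nash equilibrium when each player is best-responding to the other.
Row's best responses — vs Alpha: Epsilon (payoff 20); vs Beta: Gamma (payoff 19); vs Gamma: Beta (payoff 19); vs Delta: Delta (payoff 14).
Column's best responses — vs Alpha: Delta (payoff 18); vs Beta: Beta (payoff 16); vs Gamma: Gamma (payoff 15); vs Delta: Alpha (payoff 14); vs Epsilon: Alpha (payoff 18).
The only mutual best response is (Epsilon, Alpha); neither player gains by switching there.

(Epsilon, Alpha)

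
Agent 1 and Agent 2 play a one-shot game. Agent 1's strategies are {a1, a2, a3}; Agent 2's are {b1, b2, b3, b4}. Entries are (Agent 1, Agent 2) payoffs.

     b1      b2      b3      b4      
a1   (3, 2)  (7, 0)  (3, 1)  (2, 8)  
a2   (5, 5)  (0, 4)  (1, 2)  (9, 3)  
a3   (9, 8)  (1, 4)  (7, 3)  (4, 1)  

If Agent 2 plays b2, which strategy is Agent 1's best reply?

With Agent 2 fixed at b2, Agent 1's payoffs are: a1 → 7, a2 → 0, a3 → 1.
The maximum is 7, achieved by a1.

a1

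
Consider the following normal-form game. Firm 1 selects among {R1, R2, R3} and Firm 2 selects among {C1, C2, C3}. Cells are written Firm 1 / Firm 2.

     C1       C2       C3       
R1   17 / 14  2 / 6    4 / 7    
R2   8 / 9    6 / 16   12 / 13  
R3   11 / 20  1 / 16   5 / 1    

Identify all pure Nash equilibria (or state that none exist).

(R1, C1) and (R2, C2)

Check mutual best responses: a cell is a NE iff neither player can gain by unilaterally deviating.
Firm 1's best responses — vs C1: R1 (payoff 17); vs C2: R2 (payoff 6); vs C3: R2 (payoff 12).
Firm 2's best responses — vs R1: C1 (payoff 14); vs R2: C2 (payoff 16); vs R3: C1 (payoff 20).
Mutual best responses occur at (R1, C1) and (R2, C2); at each, neither player gains by switching.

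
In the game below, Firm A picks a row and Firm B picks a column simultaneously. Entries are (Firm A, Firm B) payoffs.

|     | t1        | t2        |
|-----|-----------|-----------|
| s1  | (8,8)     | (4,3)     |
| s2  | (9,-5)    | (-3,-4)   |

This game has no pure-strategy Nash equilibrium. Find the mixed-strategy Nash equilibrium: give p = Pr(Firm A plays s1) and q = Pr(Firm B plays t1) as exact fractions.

p = 1/6, q = 7/8

In a mixed NE each player is indifferent between their pure strategies, so the opponent's mix sets the indifference.
Firm B indifferent between t1 and t2: p·8 + (1−p)·(-5) = p·3 + (1−p)·(-4) ⟹ (-5) + 13p = (-4) + 7p ⟹ p = 1/6.
Firm A indifferent between s1 and s2: q·8 + (1−q)·4 = q·9 + (1−q)·(-3) ⟹ 4 + 4q = (-3) + 12q ⟹ q = 7/8.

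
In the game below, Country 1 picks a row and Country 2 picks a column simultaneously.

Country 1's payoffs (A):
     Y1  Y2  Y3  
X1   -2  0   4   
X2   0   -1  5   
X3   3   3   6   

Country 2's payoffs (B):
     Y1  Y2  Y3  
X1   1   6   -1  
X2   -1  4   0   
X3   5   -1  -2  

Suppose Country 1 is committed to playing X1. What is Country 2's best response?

Y2

With Country 1 fixed at X1, Country 2's payoffs are: Y1 → 1, Y2 → 6, Y3 → -1.
The maximum is 6, achieved by Y2.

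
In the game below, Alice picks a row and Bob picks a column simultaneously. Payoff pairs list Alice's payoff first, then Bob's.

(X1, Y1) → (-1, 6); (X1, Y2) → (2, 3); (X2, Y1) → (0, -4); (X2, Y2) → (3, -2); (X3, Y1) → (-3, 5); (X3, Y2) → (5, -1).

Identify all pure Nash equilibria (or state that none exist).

Check mutual best responses: a cell is a NE iff neither player can gain by unilaterally deviating.
Alice's best responses — vs Y1: X2 (payoff 0); vs Y2: X3 (payoff 5).
Bob's best responses — vs X1: Y1 (payoff 6); vs X2: Y2 (payoff -2); vs X3: Y1 (payoff 5).
No cell has both players best-responding. For instance, Alice's best reply to Y1 is X2, but against X2 Bob prefers Y2 over Y1.

None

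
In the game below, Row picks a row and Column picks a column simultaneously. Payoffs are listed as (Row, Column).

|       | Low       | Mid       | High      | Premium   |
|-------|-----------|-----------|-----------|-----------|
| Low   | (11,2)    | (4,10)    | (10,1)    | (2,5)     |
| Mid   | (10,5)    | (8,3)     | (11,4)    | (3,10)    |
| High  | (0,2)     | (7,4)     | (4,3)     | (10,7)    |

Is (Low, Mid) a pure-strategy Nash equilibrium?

No

Holding Column at Mid: Row gets 4 from Low but could get 8 by switching to Mid. Row has a profitable deviation.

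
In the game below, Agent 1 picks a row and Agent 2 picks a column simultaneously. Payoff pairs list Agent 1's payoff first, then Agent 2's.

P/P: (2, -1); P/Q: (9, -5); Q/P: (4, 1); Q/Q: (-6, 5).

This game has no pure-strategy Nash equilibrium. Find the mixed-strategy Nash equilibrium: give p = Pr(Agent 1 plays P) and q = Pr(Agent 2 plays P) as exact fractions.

p = 1/2, q = 15/17

In a mixed NE each player is indifferent between their pure strategies, so the opponent's mix sets the indifference.
Agent 2 indifferent between P and Q: p·(-1) + (1−p)·1 = p·(-5) + (1−p)·5 ⟹ 1 + (-2)p = 5 + (-10)p ⟹ p = 1/2.
Agent 1 indifferent between P and Q: q·2 + (1−q)·9 = q·4 + (1−q)·(-6) ⟹ 9 + (-7)q = (-6) + 10q ⟹ q = 15/17.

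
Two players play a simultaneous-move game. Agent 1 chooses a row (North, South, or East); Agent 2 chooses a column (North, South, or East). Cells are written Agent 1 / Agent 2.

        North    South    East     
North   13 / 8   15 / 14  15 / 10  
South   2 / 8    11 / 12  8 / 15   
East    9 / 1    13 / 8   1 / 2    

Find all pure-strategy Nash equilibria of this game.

A profile is a Nash equilibrium when each player is best-responding to the other.
Agent 1's best responses — vs North: North (payoff 13); vs South: North (payoff 15); vs East: North (payoff 15).
Agent 2's best responses — vs North: South (payoff 14); vs South: East (payoff 15); vs East: South (payoff 8).
The only mutual best response is (North, South); neither player gains by switching there.

(North, South)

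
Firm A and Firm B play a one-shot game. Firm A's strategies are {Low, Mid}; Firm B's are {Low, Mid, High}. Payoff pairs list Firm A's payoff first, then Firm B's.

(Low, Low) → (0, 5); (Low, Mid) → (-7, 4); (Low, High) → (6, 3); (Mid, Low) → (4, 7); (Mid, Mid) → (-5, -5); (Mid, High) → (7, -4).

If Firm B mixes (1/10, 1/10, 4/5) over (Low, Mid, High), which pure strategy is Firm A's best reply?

Firm A's best reply maximizes expected payoff against the mix.
Low: (1/10)·0 + (1/10)·(-7) + (4/5)·6 = 41/10
Mid: (1/10)·4 + (1/10)·(-5) + (4/5)·7 = 11/2
Highest expected payoff is 11/2, from Mid.

Mid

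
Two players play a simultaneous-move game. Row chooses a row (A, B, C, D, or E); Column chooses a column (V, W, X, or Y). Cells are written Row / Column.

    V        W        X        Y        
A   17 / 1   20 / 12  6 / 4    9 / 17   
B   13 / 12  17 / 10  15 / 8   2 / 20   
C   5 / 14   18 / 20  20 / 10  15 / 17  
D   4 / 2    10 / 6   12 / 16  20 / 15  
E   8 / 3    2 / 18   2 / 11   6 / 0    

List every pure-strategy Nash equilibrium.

Find each player's best response to every opponent strategy; NE are the intersections.
Row's best responses — vs V: A (payoff 17); vs W: A (payoff 20); vs X: C (payoff 20); vs Y: D (payoff 20).
Column's best responses — vs A: Y (payoff 17); vs B: Y (payoff 20); vs C: W (payoff 20); vs D: X (payoff 16); vs E: W (payoff 18).
No cell has both players best-responding. For instance, Row's best reply to V is A, but against A Column prefers Y over V.

There is no pure-strategy Nash equilibrium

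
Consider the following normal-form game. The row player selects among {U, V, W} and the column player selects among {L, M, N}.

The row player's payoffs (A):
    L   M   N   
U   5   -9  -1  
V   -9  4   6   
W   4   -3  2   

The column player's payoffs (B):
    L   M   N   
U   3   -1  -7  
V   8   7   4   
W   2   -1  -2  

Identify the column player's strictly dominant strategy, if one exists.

L

Check whether one of the column player's strategies beats all alternatives regardless of what the opponent does.
L strictly dominates: vs U: 3 > each of {-1, -7}; vs V: 8 > each of {7, 4}; vs W: 2 > each of {-1, -2}.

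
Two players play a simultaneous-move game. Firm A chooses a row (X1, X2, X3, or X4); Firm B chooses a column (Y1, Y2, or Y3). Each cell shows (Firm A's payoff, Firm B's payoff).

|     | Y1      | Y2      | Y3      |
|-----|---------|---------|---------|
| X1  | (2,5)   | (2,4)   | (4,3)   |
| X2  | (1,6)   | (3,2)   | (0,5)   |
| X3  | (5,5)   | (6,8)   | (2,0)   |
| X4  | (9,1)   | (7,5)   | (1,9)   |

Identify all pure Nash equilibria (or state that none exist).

A profile is a Nash equilibrium when each player is best-responding to the other.
Firm A's best responses — vs Y1: X4 (payoff 9); vs Y2: X4 (payoff 7); vs Y3: X1 (payoff 4).
Firm B's best responses — vs X1: Y1 (payoff 5); vs X2: Y1 (payoff 6); vs X3: Y2 (payoff 8); vs X4: Y3 (payoff 9).
No cell has both players best-responding. For instance, Firm A's best reply to Y3 is X1, but against X1 Firm B prefers Y1 over Y3.

No pure-strategy Nash equilibrium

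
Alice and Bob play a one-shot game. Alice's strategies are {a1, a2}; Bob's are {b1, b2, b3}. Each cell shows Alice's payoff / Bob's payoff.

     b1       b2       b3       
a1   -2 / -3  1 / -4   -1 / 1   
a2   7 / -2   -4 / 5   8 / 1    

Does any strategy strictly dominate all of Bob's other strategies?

None

Check whether one of Bob's strategies beats all alternatives regardless of what the opponent does.
b1 is not dominant: against a1, b3 gives 1 > -3.
b2 is not dominant: against a1, b1 gives -3 > -4.
b3 is not dominant: against a2, b2 gives 5 > 1.
No single strategy is best against every opponent action.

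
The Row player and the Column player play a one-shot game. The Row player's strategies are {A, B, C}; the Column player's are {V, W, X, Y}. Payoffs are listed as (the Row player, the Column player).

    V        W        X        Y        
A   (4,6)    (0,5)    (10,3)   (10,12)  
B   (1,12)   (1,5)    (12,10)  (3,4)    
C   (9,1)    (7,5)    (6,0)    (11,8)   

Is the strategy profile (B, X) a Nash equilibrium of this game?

No

Holding the Column player at X: the Row player gets 12 from B, versus 10 from A, 6 from C. No profitable deviation for the Row player.
Holding the Row player at B: the Column player gets 10 from X but could get 12 by switching to V. The Column player has a profitable deviation.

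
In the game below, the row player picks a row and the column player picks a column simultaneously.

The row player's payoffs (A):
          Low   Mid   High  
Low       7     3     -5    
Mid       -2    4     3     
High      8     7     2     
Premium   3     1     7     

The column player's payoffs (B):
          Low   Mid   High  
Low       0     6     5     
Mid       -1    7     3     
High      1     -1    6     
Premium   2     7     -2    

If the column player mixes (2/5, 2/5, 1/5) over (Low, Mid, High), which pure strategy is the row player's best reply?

The row player's best reply maximizes expected payoff against the mix.
Low: (2/5)·7 + (2/5)·3 + (1/5)·(-5) = 3
Mid: (2/5)·(-2) + (2/5)·4 + (1/5)·3 = 7/5
High: (2/5)·8 + (2/5)·7 + (1/5)·2 = 32/5
Premium: (2/5)·3 + (2/5)·1 + (1/5)·7 = 3
Highest expected payoff is 32/5, from High.

High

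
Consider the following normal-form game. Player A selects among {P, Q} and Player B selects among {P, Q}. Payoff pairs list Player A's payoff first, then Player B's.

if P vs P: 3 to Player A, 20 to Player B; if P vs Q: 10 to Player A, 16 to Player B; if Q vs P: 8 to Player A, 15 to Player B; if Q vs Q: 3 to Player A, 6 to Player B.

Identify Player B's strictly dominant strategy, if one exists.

A strategy is strictly dominant if it gives Player B a strictly higher payoff than every other strategy, against every choice by the opponent.
P strictly dominates: vs P: 20 > 16; vs Q: 15 > 6.

P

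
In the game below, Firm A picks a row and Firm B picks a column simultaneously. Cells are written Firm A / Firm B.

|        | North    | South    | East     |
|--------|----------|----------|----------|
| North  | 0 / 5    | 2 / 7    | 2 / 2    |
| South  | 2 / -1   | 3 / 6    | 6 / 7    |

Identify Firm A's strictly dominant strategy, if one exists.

A strategy is strictly dominant if it gives Firm A a strictly higher payoff than every other strategy, against every choice by the opponent.
South strictly dominates: vs North: 2 > 0; vs South: 3 > 2; vs East: 6 > 2.

South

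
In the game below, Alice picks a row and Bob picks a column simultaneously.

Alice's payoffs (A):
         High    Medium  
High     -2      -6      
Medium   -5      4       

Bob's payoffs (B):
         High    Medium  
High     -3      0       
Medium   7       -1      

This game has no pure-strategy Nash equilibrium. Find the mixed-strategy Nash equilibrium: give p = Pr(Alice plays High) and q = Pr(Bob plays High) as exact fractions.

Each player's mixing probability is pinned down by making the *other* player indifferent.
Bob indifferent between High and Medium: p·(-3) + (1−p)·7 = p·0 + (1−p)·(-1) ⟹ 7 + (-10)p = (-1) + 1p ⟹ p = 8/11.
Alice indifferent between High and Medium: q·(-2) + (1−q)·(-6) = q·(-5) + (1−q)·4 ⟹ (-6) + 4q = 4 + (-9)q ⟹ q = 10/13.

p = 8/11, q = 10/13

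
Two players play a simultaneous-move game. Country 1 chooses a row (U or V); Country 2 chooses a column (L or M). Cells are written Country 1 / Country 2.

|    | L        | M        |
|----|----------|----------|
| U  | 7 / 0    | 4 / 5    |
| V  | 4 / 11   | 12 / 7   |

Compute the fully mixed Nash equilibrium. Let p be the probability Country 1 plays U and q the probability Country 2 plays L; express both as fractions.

p = 4/9, q = 8/11

Each player's mixing probability is pinned down by making the *other* player indifferent.
Country 2 indifferent between L and M: p·0 + (1−p)·11 = p·5 + (1−p)·7 ⟹ 11 + (-11)p = 7 + (-2)p ⟹ p = 4/9.
Country 1 indifferent between U and V: q·7 + (1−q)·4 = q·4 + (1−q)·12 ⟹ 4 + 3q = 12 + (-8)q ⟹ q = 8/11.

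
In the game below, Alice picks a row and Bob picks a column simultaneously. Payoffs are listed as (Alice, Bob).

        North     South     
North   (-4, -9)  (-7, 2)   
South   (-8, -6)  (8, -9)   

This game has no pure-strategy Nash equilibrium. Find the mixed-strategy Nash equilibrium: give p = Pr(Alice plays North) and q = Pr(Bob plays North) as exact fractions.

In a mixed NE each player is indifferent between their pure strategies, so the opponent's mix sets the indifference.
Bob indifferent between North and South: p·(-9) + (1−p)·(-6) = p·2 + (1−p)·(-9) ⟹ (-6) + (-3)p = (-9) + 11p ⟹ p = 3/14.
Alice indifferent between North and South: q·(-4) + (1−q)·(-7) = q·(-8) + (1−q)·8 ⟹ (-7) + 3q = 8 + (-16)q ⟹ q = 15/19.

p = 3/14, q = 15/19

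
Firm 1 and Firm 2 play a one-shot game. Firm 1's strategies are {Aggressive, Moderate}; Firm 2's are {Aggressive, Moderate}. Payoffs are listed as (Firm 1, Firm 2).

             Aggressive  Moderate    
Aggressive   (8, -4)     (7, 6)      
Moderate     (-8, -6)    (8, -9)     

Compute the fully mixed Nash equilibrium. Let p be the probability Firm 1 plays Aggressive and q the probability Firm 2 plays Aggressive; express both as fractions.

p = 3/13, q = 1/17

In a mixed NE each player is indifferent between their pure strategies, so the opponent's mix sets the indifference.
Firm 2 indifferent between Aggressive and Moderate: p·(-4) + (1−p)·(-6) = p·6 + (1−p)·(-9) ⟹ (-6) + 2p = (-9) + 15p ⟹ p = 3/13.
Firm 1 indifferent between Aggressive and Moderate: q·8 + (1−q)·7 = q·(-8) + (1−q)·8 ⟹ 7 + 1q = 8 + (-16)q ⟹ q = 1/17.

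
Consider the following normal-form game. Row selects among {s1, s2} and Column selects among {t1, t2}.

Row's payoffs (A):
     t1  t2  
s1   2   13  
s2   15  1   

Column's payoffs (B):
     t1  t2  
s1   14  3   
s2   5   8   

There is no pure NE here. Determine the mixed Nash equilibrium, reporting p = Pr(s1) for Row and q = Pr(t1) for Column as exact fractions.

p = 3/14, q = 12/25

In a mixed NE each player is indifferent between their pure strategies, so the opponent's mix sets the indifference.
Column indifferent between t1 and t2: p·14 + (1−p)·5 = p·3 + (1−p)·8 ⟹ 5 + 9p = 8 + (-5)p ⟹ p = 3/14.
Row indifferent between s1 and s2: q·2 + (1−q)·13 = q·15 + (1−q)·1 ⟹ 13 + (-11)q = 1 + 14q ⟹ q = 12/25.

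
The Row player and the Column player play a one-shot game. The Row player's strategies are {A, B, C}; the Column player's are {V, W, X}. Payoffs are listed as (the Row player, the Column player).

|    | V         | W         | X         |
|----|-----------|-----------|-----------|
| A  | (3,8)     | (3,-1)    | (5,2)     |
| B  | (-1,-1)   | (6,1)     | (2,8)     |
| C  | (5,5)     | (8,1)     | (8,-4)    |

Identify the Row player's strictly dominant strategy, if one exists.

Check whether one of the Row player's strategies beats all alternatives regardless of what the opponent does.
C strictly dominates: vs V: 5 > each of {3, -1}; vs W: 8 > each of {3, 6}; vs X: 8 > each of {5, 2}.

C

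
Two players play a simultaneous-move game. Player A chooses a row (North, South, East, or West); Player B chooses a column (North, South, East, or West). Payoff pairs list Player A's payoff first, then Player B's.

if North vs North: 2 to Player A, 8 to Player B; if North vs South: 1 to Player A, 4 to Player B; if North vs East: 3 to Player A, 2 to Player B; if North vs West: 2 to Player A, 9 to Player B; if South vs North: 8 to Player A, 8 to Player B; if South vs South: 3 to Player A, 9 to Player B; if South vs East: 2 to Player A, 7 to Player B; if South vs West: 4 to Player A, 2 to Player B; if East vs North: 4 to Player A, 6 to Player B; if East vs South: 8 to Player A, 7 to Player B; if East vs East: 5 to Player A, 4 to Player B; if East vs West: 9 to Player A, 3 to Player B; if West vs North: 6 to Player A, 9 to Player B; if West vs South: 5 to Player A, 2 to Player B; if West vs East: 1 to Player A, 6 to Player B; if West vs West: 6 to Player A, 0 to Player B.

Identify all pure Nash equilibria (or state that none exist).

Check mutual best responses: a cell is a NE iff neither player can gain by unilaterally deviating.
Player A's best responses — vs North: South (payoff 8); vs South: East (payoff 8); vs East: East (payoff 5); vs West: East (payoff 9).
Player B's best responses — vs North: West (payoff 9); vs South: South (payoff 9); vs East: South (payoff 7); vs West: North (payoff 9).
The only mutual best response is (East, South); neither player gains by switching there.

(East, South)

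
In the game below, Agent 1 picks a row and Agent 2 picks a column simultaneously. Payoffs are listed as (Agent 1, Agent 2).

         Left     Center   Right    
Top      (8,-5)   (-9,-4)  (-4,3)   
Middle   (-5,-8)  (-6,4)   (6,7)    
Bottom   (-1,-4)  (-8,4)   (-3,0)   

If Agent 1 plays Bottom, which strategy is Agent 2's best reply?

With Agent 1 fixed at Bottom, Agent 2's payoffs are: Left → -4, Center → 4, Right → 0.
The maximum is 4, achieved by Center.

Center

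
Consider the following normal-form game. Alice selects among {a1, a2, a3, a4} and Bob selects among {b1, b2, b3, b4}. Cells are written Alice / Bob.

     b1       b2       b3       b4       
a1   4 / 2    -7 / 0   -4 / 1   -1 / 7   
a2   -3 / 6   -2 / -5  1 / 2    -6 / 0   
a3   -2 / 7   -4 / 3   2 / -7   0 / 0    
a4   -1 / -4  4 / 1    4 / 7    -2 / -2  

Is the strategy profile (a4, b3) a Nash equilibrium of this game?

Holding Bob at b3: Alice gets 4 from a4, versus -4 from a1, 1 from a2, 2 from a3. No profitable deviation for Alice.
Holding Alice at a4: Bob gets 7 from b3, versus -4 from b1, 1 from b2, -2 from b4. No profitable deviation for Bob either.

Yes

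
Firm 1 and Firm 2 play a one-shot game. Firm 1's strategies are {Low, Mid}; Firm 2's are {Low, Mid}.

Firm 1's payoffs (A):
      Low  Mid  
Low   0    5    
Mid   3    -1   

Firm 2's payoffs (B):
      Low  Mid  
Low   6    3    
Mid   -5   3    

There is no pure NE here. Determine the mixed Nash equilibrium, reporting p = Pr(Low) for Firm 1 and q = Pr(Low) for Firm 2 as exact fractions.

p = 8/11, q = 2/3

In a mixed NE each player is indifferent between their pure strategies, so the opponent's mix sets the indifference.
Firm 2 indifferent between Low and Mid: p·6 + (1−p)·(-5) = p·3 + (1−p)·3 ⟹ (-5) + 11p = 3 + 0p ⟹ p = 8/11.
Firm 1 indifferent between Low and Mid: q·0 + (1−q)·5 = q·3 + (1−q)·(-1) ⟹ 5 + (-5)q = (-1) + 4q ⟹ q = 2/3.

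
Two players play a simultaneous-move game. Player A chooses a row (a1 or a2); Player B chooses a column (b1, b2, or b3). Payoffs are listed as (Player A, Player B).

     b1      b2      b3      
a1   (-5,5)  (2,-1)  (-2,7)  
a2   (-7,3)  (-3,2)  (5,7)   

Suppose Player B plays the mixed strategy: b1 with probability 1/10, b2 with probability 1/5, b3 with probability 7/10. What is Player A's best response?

a2

Compute Player A's expected payoff from each pure strategy against the given mix.
a1: (1/10)·(-5) + (1/5)·2 + (7/10)·(-2) = -3/2
a2: (1/10)·(-7) + (1/5)·(-3) + (7/10)·5 = 11/5
Highest expected payoff is 11/5, from a2.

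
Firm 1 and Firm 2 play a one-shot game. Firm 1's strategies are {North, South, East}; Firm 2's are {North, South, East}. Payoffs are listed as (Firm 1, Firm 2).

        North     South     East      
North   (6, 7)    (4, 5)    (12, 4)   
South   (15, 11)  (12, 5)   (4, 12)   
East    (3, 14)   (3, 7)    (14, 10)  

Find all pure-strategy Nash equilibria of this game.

There is no pure-strategy Nash equilibrium

Find each player's best response to every opponent strategy; NE are the intersections.
Firm 1's best responses — vs North: South (payoff 15); vs South: South (payoff 12); vs East: East (payoff 14).
Firm 2's best responses — vs North: North (payoff 7); vs South: East (payoff 12); vs East: North (payoff 14).
No cell has both players best-responding. For instance, Firm 1's best reply to East is East, but against East Firm 2 prefers North over East.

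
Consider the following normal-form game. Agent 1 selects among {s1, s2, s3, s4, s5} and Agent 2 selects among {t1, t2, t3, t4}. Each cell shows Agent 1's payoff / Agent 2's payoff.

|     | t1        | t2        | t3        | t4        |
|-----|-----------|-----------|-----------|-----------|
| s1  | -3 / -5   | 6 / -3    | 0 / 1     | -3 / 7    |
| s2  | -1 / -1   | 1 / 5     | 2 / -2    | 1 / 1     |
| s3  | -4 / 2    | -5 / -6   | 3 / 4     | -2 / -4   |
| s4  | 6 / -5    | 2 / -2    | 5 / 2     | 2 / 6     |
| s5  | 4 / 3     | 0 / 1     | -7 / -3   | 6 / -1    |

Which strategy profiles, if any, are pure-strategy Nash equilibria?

None

A profile is a Nash equilibrium when each player is best-responding to the other.
Agent 1's best responses — vs t1: s4 (payoff 6); vs t2: s1 (payoff 6); vs t3: s4 (payoff 5); vs t4: s5 (payoff 6).
Agent 2's best responses — vs s1: t4 (payoff 7); vs s2: t2 (payoff 5); vs s3: t3 (payoff 4); vs s4: t4 (payoff 6); vs s5: t1 (payoff 3).
No cell has both players best-responding. For instance, Agent 1's best reply to t4 is s5, but against s5 Agent 2 prefers t1 over t4.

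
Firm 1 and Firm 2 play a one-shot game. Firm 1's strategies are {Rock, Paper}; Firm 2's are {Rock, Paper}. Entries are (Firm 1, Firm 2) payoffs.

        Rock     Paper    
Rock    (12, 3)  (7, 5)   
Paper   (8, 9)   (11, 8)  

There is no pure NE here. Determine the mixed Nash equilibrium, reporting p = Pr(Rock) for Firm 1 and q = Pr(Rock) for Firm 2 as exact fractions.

Each player's mixing probability is pinned down by making the *other* player indifferent.
Firm 2 indifferent between Rock and Paper: p·3 + (1−p)·9 = p·5 + (1−p)·8 ⟹ 9 + (-6)p = 8 + (-3)p ⟹ p = 1/3.
Firm 1 indifferent between Rock and Paper: q·12 + (1−q)·7 = q·8 + (1−q)·11 ⟹ 7 + 5q = 11 + (-3)q ⟹ q = 1/2.

p = 1/3, q = 1/2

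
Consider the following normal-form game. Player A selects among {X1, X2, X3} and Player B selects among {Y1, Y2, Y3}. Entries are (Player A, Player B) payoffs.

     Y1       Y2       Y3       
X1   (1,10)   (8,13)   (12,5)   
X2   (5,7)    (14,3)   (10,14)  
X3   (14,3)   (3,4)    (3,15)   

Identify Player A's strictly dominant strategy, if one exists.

None

A strategy is strictly dominant if it gives Player A a strictly higher payoff than every other strategy, against every choice by the opponent.
X1 is not dominant: against Y1, X2 gives 5 > 1.
X2 is not dominant: against Y1, X3 gives 14 > 5.
X3 is not dominant: against Y2, X1 gives 8 > 3.
No single strategy is best against every opponent action.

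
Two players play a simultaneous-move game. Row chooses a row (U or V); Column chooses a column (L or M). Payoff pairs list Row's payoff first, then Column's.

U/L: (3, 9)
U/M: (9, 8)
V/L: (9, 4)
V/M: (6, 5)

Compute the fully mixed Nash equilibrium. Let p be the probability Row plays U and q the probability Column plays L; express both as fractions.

p = 1/2, q = 1/3

In a mixed NE each player is indifferent between their pure strategies, so the opponent's mix sets the indifference.
Column indifferent between L and M: p·9 + (1−p)·4 = p·8 + (1−p)·5 ⟹ 4 + 5p = 5 + 3p ⟹ p = 1/2.
Row indifferent between U and V: q·3 + (1−q)·9 = q·9 + (1−q)·6 ⟹ 9 + (-6)q = 6 + 3q ⟹ q = 1/3.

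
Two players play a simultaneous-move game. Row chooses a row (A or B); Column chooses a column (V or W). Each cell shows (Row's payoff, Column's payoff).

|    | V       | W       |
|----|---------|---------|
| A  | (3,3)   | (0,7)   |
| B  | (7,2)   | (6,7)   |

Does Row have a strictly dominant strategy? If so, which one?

B

A strategy is strictly dominant if it gives Row a strictly higher payoff than every other strategy, against every choice by the opponent.
B strictly dominates: vs V: 7 > 3; vs W: 6 > 0.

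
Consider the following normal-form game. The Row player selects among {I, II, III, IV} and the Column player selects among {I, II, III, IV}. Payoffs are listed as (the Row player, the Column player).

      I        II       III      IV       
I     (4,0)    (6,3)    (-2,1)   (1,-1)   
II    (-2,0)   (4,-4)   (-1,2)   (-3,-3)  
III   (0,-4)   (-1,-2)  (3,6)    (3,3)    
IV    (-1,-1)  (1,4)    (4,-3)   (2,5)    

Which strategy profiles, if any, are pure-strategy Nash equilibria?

(I, II)

Find each player's best response to every opponent strategy; NE are the intersections.
The Row player's best responses — vs I: I (payoff 4); vs II: I (payoff 6); vs III: IV (payoff 4); vs IV: III (payoff 3).
The Column player's best responses — vs I: II (payoff 3); vs II: III (payoff 2); vs III: III (payoff 6); vs IV: IV (payoff 5).
The only mutual best response is (I, II); neither player gains by switching there.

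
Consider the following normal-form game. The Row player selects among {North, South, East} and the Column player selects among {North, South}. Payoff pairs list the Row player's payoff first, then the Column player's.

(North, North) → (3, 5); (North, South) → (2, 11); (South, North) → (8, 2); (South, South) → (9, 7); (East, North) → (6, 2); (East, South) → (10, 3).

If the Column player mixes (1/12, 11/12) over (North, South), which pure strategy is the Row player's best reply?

East

Compute the Row player's expected payoff from each pure strategy against the given mix.
North: (1/12)·3 + (11/12)·2 = 25/12
South: (1/12)·8 + (11/12)·9 = 107/12
East: (1/12)·6 + (11/12)·10 = 29/3
Highest expected payoff is 29/3, from East.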